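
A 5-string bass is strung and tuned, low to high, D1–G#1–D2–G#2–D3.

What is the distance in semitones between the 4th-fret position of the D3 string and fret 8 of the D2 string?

8 semitones

D3 at fret 4 → F#3 (MIDI 54); D2 at fret 8 → A#2 (MIDI 46).
54 − 46 = 8, so the two pitches are 8 semitones apart, with F#3 the higher.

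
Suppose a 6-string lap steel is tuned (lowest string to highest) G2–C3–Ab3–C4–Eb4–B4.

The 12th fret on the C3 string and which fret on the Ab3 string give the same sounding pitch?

4

Fret 12 on C3 is MIDI 48 + 12 = 60 (C4). On the Ab3 string (open MIDI 56), that pitch is 60 − 56 = fret 4.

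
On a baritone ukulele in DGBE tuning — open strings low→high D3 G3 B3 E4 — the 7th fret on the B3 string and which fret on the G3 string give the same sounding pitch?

Fret 7 on B3 is MIDI 59 + 7 = 66 (F♯4). On the G3 string (open MIDI 55), that pitch is 66 − 55 = fret 11.

11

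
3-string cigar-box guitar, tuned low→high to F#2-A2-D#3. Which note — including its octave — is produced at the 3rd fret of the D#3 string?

F#3

The open D#3 string plus 3 semitones: D#–E–F–F#.
No B→C boundary is crossed, so the octave stays at 3.
(Equivalently spelled Gb3.)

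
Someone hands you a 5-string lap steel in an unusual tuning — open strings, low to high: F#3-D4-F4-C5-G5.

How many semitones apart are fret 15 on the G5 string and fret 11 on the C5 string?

11 semitones

G5 at fret 15 → A#6 (MIDI 94); C5 at fret 11 → B5 (MIDI 83).
94 − 83 = 11, so the two pitches are 11 semitones apart, with A#6 the higher.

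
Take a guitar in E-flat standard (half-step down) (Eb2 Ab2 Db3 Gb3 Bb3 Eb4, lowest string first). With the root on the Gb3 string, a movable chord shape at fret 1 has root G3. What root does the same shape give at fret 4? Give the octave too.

Moving from fret 1 to fret 4 shifts the root by 3 semitones.
G3 up 3 semitones is Bb3.

Bb3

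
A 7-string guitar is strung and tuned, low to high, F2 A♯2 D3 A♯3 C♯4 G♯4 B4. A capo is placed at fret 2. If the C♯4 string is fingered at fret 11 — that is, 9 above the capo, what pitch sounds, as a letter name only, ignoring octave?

C

The capo raises the open C♯4 by 2 semitones to D♯4; fretting 9 more gives C♯4 + 2 + 9 = C♯4 + 11 semitones, landing on C.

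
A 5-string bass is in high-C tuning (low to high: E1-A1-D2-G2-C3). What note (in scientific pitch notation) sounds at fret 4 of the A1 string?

C♯2

A1 is MIDI 33. Adding 4 gives 37, which is C♯2.
(Equivalently spelled D♭2.)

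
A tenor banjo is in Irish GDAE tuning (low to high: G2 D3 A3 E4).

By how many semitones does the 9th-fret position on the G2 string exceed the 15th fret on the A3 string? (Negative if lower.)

G2 at fret 9 → E3 (MIDI 52); A3 at fret 15 → C5 (MIDI 72).
52 − 72 = -20, so the two pitches are 20 semitones apart.

-20 semitones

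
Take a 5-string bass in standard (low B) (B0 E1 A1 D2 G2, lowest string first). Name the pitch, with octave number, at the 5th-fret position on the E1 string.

E1 is MIDI 28. Adding 5 gives 33, which is A1.

A1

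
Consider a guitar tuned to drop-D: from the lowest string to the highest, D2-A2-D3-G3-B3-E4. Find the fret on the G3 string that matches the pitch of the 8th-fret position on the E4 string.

E4 at fret 8 is E4 + 8 semitones = C5.
The open G3 string is 9 semitones below the open E4, so the same pitch on the G3 string lies at fret 8 + 9 = 17.

17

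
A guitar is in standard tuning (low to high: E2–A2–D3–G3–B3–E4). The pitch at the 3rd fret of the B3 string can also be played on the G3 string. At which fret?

B3 at fret 3 is B3 + 3 semitones = D4.
The open G3 string is 4 semitones below the open B3, so the same pitch on the G3 string lies at fret 3 + 4 = 7.

7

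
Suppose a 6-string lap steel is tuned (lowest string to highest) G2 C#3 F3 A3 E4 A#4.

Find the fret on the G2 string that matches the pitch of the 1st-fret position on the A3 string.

15

Fret 1 on A3 is MIDI 57 + 1 = 58 (A#3). On the G2 string (open MIDI 43), that pitch is 58 − 43 = fret 15.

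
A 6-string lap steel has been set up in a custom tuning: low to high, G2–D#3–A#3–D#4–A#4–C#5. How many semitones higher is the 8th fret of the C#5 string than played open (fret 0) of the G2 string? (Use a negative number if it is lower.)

38 semitones

C#5 at fret 8 → A5 (MIDI 81); G2 at fret 0 → G2 (MIDI 43).
81 − 43 = 38, so the two pitches are 38 semitones apart.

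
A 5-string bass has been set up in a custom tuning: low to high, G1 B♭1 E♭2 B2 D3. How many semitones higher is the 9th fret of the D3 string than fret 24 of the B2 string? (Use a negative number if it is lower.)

-12 semitones

D3 at fret 9 → B3 (MIDI 59); B2 at fret 24 → B4 (MIDI 71).
59 − 71 = -12, so the two pitches are 12 semitones apart.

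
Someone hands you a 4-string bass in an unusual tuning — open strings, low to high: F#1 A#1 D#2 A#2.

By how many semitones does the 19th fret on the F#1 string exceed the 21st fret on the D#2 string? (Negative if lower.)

F#1 at fret 19 → C#3 (MIDI 49); D#2 at fret 21 → C4 (MIDI 60).
49 − 60 = -11, so the two pitches are 11 semitones apart.

-11 semitones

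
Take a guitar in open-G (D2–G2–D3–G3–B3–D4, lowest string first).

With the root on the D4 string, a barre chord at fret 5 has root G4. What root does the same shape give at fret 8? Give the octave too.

A♯4

Moving from fret 5 to fret 8 shifts the root by 3 semitones.
G4 up 3 semitones is A♯4.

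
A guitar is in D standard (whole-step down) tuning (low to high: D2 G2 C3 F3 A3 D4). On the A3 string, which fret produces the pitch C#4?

4

C#4 is 4 semitones above the open A3 (A–A#–B–C–C#), so it sits at fret 4.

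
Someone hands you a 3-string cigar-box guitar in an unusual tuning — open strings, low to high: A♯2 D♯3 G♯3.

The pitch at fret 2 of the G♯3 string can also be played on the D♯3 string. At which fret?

7

G♯3 at fret 2 is G♯3 + 2 semitones = A♯3.
The open D♯3 string is 5 semitones below the open G♯3, so the same pitch on the D♯3 string lies at fret 2 + 5 = 7.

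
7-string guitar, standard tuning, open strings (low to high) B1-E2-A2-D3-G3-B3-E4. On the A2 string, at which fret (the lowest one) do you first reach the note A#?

1

From A2, count semitones up the chromatic scale until reaching A#: A–A# — 1 step.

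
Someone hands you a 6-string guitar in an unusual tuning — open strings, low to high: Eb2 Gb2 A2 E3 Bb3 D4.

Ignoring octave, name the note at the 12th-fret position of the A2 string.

A2 is MIDI 45. Adding 12 gives 57; 57 mod 12 = 9, i.e. A.

A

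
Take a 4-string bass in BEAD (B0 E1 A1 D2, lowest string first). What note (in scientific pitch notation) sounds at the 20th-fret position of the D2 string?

D2 is MIDI 38. Adding 20 gives 58, which is A#3.
(Equivalently spelled Bb3.)

A#3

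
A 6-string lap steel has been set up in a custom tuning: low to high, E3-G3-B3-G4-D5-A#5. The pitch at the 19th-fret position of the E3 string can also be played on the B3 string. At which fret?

12

E3 at fret 19 is E3 + 19 semitones = B4.
The open B3 string is 7 semitones above the open E3, so the same pitch on the B3 string lies at fret 19 − 7 = 12.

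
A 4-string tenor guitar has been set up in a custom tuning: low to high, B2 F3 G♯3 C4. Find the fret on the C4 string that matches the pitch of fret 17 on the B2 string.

4

Fret 17 on B2 is MIDI 47 + 17 = 64 (E4). On the C4 string (open MIDI 60), that pitch is 64 − 60 = fret 4.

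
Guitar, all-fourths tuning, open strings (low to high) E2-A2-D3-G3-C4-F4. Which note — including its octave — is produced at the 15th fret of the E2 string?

G3

Each fret is one semitone, so E2 + 15 = G3.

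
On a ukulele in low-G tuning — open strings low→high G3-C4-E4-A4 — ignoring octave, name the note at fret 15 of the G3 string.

Each fret is one semitone, so G3 + 15 = A♯.

A♯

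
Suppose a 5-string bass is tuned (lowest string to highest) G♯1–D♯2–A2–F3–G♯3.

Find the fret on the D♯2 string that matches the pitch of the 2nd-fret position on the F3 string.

Fret 2 on F3 is MIDI 53 + 2 = 55 (G3). On the D♯2 string (open MIDI 39), that pitch is 55 − 39 = fret 16.

16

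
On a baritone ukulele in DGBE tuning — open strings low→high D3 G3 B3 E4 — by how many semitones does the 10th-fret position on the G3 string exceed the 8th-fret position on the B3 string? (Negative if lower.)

-2 semitones

G3 at fret 10 → F4 (MIDI 65); B3 at fret 8 → G4 (MIDI 67).
65 − 67 = -2, so the two pitches are 2 semitones apart.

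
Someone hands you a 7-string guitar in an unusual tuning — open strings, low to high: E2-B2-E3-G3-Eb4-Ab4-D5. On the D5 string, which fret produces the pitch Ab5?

Ab5 is 6 semitones above the open D5 (D–Eb–E–F–Gb–G–Ab), so it sits at fret 6.

6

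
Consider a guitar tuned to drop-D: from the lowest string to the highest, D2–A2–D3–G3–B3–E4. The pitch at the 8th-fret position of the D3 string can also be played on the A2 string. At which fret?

13

D3 at fret 8 is D3 + 8 semitones = A#3.
The open A2 string is 5 semitones below the open D3, so the same pitch on the A2 string lies at fret 8 + 5 = 13.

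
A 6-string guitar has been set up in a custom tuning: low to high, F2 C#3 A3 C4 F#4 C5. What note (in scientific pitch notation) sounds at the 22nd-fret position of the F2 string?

D#4

F2 is MIDI 41. Adding 22 gives 63, which is D#4.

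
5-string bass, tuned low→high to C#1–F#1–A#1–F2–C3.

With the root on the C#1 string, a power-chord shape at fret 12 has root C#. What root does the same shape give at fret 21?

Moving from fret 12 to fret 21 shifts the root by 9 semitones.
C# up 9 semitones is A#.

A#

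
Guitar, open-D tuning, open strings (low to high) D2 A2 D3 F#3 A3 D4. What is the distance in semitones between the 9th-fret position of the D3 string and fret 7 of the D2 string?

14 semitones

D3 at fret 9 → B3 (MIDI 59); D2 at fret 7 → A2 (MIDI 45).
59 − 45 = 14, so the two pitches are 14 semitones apart, with B3 the higher.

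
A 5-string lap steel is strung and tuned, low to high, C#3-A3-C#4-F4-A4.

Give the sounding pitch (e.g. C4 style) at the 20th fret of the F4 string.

F4 is MIDI 65. Adding 20 gives 85, which is C#6.

C#6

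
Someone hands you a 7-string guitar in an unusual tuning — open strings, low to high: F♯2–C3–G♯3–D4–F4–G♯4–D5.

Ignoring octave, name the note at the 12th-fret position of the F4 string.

F

F4 is MIDI 65. Adding 12 gives 77; 77 mod 12 = 5, i.e. F.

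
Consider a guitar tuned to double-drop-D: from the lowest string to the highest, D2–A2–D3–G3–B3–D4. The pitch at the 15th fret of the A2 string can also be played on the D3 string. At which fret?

Fret 15 on A2 is MIDI 45 + 15 = 60 (C4). On the D3 string (open MIDI 50), that pitch is 60 − 50 = fret 10.

10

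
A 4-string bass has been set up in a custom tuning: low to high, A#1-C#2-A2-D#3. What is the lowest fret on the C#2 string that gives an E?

From C#2, count semitones up the chromatic scale until reaching E: C#–D–D#–E — 3 steps.

3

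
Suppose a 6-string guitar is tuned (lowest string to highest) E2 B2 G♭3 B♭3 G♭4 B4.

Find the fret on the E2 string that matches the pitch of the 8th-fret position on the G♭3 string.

G♭3 at fret 8 is G♭3 + 8 semitones = D4.
The open E2 string is 14 semitones below the open G♭3, so the same pitch on the E2 string lies at fret 8 + 14 = 22.

22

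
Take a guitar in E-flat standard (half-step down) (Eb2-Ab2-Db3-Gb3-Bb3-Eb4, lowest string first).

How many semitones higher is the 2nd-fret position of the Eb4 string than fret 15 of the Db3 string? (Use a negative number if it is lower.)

1 semitone

Eb4 at fret 2 → F4 (MIDI 65); Db3 at fret 15 → E4 (MIDI 64).
65 − 64 = 1, so the two pitches are 1 semitone apart.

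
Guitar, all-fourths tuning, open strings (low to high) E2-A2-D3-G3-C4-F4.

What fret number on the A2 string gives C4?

C4 is 15 semitones above the open A2 (A–A#–B–C–…–A#–B–C), so it sits at fret 15.

15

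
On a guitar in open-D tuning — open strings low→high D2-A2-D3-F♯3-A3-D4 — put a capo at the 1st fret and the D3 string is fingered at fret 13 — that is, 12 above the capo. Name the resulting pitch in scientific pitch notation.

D♯4

The capo raises the open D3 by 1 semitone to D♯3; fretting 12 more gives D3 + 1 + 12 = D3 + 13 semitones = D♯4.
(Also written E♭.)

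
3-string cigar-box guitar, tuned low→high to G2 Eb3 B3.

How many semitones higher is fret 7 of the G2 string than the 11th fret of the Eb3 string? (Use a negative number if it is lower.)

-12 semitones

G2 at fret 7 → D3 (MIDI 50); Eb3 at fret 11 → D4 (MIDI 62).
50 − 62 = -12, so the two pitches are 12 semitones apart.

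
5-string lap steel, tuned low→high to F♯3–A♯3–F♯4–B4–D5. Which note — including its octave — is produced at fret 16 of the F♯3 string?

Each fret is one semitone, so F♯3 + 16 = A♯4.

A♯4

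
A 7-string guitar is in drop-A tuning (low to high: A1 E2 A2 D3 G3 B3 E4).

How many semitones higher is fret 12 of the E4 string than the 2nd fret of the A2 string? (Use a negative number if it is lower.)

E4 at fret 12 → E5 (MIDI 76); A2 at fret 2 → B2 (MIDI 47).
76 − 47 = 29, so the two pitches are 29 semitones apart.

29 semitones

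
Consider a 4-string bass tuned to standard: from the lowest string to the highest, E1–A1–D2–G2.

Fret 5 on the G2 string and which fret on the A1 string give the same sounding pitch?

15

G2 at fret 5 is G2 + 5 semitones = C3.
The open A1 string is 10 semitones below the open G2, so the same pitch on the A1 string lies at fret 5 + 10 = 15.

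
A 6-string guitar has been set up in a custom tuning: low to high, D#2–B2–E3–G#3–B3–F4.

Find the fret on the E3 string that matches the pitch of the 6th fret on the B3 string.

13

Fret 6 on B3 is MIDI 59 + 6 = 65 (F4). On the E3 string (open MIDI 52), that pitch is 65 − 52 = fret 13.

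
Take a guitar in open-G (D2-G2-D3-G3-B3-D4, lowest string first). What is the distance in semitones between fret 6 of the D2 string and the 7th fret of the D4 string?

D2 at fret 6 → G#2 (MIDI 44); D4 at fret 7 → A4 (MIDI 69).
44 − 69 = -25, so the two pitches are 25 semitones apart, with A4 the higher.

25 semitones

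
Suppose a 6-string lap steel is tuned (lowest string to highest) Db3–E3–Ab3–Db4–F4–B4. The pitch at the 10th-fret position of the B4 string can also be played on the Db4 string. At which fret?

20

Fret 10 on B4 is MIDI 71 + 10 = 81 (A5). On the Db4 string (open MIDI 61), that pitch is 81 − 61 = fret 20.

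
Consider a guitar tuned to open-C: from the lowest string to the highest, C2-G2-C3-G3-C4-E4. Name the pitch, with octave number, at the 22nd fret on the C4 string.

C4 is MIDI 60. Adding 22 gives 82, which is A#5.
(Equivalently spelled Bb5.)

A#5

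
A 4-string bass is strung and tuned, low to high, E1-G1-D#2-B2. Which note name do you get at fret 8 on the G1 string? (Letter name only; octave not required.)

G1 is MIDI 31. Adding 8 gives 39; 39 mod 12 = 3, i.e. D#.

D#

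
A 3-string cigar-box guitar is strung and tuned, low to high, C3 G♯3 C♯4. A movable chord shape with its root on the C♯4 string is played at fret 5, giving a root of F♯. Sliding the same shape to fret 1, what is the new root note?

Moving from fret 5 to fret 1 shifts the root by -4 semitones.
F♯ down 4 semitones is D.

D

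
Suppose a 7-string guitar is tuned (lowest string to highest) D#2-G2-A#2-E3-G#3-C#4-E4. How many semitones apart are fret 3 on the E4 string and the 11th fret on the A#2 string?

E4 at fret 3 → G4 (MIDI 67); A#2 at fret 11 → A3 (MIDI 57).
67 − 57 = 10, so the two pitches are 10 semitones apart, with G4 the higher.

10 semitones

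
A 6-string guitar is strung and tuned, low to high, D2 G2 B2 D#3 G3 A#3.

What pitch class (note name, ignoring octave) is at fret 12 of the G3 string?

G

The open G3 string plus 12 semitones: G–G#–A–A#–…–F–F#–G.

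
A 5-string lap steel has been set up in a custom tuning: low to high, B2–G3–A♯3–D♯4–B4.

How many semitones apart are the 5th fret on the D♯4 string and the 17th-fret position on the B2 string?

4 semitones

D♯4 at fret 5 → G♯4 (MIDI 68); B2 at fret 17 → E4 (MIDI 64).
68 − 64 = 4, so the two pitches are 4 semitones apart, with G♯4 the higher.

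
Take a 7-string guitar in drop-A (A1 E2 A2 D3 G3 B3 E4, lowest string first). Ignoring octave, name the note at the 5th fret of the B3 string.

E

Each fret is one semitone, so B3 + 5 = E.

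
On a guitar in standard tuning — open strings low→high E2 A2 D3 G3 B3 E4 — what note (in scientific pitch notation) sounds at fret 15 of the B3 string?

D5

Each fret is one semitone, so B3 + 15 = D5.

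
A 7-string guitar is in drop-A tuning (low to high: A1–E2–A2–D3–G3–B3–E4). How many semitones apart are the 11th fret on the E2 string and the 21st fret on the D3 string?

E2 at fret 11 → D#3 (MIDI 51); D3 at fret 21 → B4 (MIDI 71).
51 − 71 = -20, so the two pitches are 20 semitones apart, with B4 the higher.

20 semitones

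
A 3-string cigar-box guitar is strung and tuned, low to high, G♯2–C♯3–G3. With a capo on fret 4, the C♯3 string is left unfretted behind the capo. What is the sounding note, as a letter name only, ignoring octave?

The capo raises the open C♯3 by 4 semitones to F3; fretting 0 more gives C♯3 + 4 + 0 = C♯3 + 4 semitones, landing on F.

F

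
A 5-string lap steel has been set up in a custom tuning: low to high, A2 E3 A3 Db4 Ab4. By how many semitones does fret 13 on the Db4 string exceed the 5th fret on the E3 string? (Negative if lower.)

Db4 at fret 13 → D5 (MIDI 74); E3 at fret 5 → A3 (MIDI 57).
74 − 57 = 17, so the two pitches are 17 semitones apart.

17 semitones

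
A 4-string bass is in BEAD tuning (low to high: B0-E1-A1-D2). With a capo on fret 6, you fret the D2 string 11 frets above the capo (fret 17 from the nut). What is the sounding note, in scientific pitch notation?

The capo raises the open D2 by 6 semitones to G#2; fretting 11 more gives D2 + 6 + 11 = D2 + 17 semitones = G3.

G3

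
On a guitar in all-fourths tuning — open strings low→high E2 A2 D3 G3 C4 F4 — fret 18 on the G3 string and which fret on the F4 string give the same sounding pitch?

8

Fret 18 on G3 is MIDI 55 + 18 = 73 (C♯5). On the F4 string (open MIDI 65), that pitch is 73 − 65 = fret 8.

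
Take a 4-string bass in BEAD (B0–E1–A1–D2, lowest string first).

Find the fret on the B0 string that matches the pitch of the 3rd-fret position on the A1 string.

Fret 3 on A1 is MIDI 33 + 3 = 36 (C2). On the B0 string (open MIDI 23), that pitch is 36 − 23 = fret 13.

13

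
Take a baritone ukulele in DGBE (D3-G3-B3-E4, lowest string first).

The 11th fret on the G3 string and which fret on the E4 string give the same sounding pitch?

2

G3 at fret 11 is G3 + 11 semitones = F#4.
The open E4 string is 9 semitones above the open G3, so the same pitch on the E4 string lies at fret 11 − 9 = 2.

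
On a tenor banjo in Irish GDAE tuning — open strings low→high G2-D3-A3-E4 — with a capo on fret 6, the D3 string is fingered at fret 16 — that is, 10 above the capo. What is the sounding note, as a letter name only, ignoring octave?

F♯

The capo raises the open D3 by 6 semitones to G♯3; fretting 10 more gives D3 + 6 + 10 = D3 + 16 semitones, landing on F♯.
(Also written G♭.)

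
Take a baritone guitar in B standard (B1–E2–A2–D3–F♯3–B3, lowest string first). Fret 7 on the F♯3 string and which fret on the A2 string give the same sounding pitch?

16

Fret 7 on F♯3 is MIDI 54 + 7 = 61 (C♯4). On the A2 string (open MIDI 45), that pitch is 61 − 45 = fret 16.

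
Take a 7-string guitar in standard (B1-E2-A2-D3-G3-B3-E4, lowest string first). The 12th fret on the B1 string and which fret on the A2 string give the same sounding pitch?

Fret 12 on B1 is MIDI 35 + 12 = 47 (B2). On the A2 string (open MIDI 45), that pitch is 47 − 45 = fret 2.

2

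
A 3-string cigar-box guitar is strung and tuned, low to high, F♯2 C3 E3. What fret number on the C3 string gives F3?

5

F3 is 5 semitones above the open C3 (C–C#–D–D#–E–F), so it sits at fret 5.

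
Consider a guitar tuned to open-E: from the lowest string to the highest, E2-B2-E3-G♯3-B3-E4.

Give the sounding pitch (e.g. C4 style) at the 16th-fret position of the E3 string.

The open E3 string plus 16 semitones: E–F–F#–G–…–F#–G–G#.
The walk passes from B into C once, so the octave number goes from 3 to 4.
(Equivalently spelled A♭4.)

G♯4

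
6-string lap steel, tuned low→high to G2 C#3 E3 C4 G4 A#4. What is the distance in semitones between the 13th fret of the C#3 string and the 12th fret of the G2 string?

7 semitones

C#3 at fret 13 → D4 (MIDI 62); G2 at fret 12 → G3 (MIDI 55).
62 − 55 = 7, so the two pitches are 7 semitones apart, with D4 the higher.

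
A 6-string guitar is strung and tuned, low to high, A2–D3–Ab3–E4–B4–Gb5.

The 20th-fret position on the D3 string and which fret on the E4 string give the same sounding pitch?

D3 at fret 20 is D3 + 20 semitones = Bb4.
The open E4 string is 14 semitones above the open D3, so the same pitch on the E4 string lies at fret 20 − 14 = 6.

6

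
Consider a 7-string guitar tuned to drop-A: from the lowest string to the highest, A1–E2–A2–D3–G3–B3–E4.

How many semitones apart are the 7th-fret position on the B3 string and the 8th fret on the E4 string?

6 semitones

B3 at fret 7 → F♯4 (MIDI 66); E4 at fret 8 → C5 (MIDI 72).
66 − 72 = -6, so the two pitches are 6 semitones apart, with C5 the higher.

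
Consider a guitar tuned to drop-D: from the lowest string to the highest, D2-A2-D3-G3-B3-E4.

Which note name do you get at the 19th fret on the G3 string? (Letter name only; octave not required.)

D

Each fret is one semitone, so G3 + 19 = D.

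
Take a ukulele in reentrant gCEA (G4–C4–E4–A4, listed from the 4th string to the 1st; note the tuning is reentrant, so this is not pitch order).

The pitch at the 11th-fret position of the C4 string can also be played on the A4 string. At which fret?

2

Fret 11 on C4 is MIDI 60 + 11 = 71 (B4). On the A4 string (open MIDI 69), that pitch is 71 − 69 = fret 2.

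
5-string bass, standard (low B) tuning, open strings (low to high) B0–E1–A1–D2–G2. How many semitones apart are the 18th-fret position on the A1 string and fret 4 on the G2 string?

4 semitones

A1 at fret 18 → D#3 (MIDI 51); G2 at fret 4 → B2 (MIDI 47).
51 − 47 = 4, so the two pitches are 4 semitones apart, with D#3 the higher.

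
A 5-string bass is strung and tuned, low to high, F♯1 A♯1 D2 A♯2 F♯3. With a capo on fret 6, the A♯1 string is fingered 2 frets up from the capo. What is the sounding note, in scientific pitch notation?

F♯2

The capo raises the open A♯1 by 6 semitones to E2; fretting 2 more gives A♯1 + 6 + 2 = A♯1 + 8 semitones = F♯2.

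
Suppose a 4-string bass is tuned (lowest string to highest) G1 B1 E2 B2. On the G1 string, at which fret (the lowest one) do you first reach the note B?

4

From G1, count semitones up the chromatic scale until reaching B: G–Ab–A–Bb–B — 4 steps.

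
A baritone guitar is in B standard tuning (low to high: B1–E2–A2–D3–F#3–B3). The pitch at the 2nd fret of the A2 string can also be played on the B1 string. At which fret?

A2 at fret 2 is A2 + 2 semitones = B2.
The open B1 string is 10 semitones below the open A2, so the same pitch on the B1 string lies at fret 2 + 10 = 12.

12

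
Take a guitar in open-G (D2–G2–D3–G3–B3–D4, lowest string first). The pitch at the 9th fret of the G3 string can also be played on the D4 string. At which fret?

Fret 9 on G3 is MIDI 55 + 9 = 64 (E4). On the D4 string (open MIDI 62), that pitch is 64 − 62 = fret 2.

2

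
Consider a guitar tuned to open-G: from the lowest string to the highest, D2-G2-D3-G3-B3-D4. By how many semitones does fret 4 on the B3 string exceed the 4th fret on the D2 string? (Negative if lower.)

21 semitones

B3 at fret 4 → D#4 (MIDI 63); D2 at fret 4 → F#2 (MIDI 42).
63 − 42 = 21, so the two pitches are 21 semitones apart.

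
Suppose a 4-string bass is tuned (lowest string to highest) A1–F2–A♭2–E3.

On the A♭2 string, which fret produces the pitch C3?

4

C3 is 4 semitones above the open A♭2 (Ab–A–Bb–B–C), so it sits at fret 4.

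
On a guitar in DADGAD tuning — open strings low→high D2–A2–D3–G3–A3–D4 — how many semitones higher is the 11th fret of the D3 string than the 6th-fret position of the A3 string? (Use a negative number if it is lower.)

-2 semitones

D3 at fret 11 → C#4 (MIDI 61); A3 at fret 6 → D#4 (MIDI 63).
61 − 63 = -2, so the two pitches are 2 semitones apart.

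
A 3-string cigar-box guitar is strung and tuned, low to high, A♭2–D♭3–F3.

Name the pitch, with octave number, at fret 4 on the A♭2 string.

The open A♭2 string plus 4 semitones: Ab–A–Bb–B–C.
The walk passes from B into C once, so the octave number goes from 2 to 3.

C3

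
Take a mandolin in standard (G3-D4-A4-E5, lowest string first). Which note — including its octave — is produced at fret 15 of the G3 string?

A#4

The open G3 string plus 15 semitones: G–G#–A–A#–…–G#–A–A#.
The walk passes from B into C once, so the octave number goes from 3 to 4.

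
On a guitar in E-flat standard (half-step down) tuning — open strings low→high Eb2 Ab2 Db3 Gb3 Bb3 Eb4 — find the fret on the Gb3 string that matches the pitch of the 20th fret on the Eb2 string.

Fret 20 on Eb2 is MIDI 39 + 20 = 59 (B3). On the Gb3 string (open MIDI 54), that pitch is 59 − 54 = fret 5.

5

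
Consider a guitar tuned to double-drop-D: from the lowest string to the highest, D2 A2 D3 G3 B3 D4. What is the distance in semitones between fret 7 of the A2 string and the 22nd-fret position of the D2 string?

8 semitones

A2 at fret 7 → E3 (MIDI 52); D2 at fret 22 → C4 (MIDI 60).
52 − 60 = -8, so the two pitches are 8 semitones apart, with C4 the higher.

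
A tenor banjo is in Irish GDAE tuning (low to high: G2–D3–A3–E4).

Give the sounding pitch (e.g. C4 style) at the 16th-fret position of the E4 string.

The open E4 string plus 16 semitones: E–F–F#–G–…–F#–G–G#.
The walk passes from B into C once, so the octave number goes from 4 to 5.

G♯5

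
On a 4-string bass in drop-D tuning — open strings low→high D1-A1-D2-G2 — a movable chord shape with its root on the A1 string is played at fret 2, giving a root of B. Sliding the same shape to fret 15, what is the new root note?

Moving from fret 2 to fret 15 shifts the root by 13 semitones.
B up 13 semitones is C.

C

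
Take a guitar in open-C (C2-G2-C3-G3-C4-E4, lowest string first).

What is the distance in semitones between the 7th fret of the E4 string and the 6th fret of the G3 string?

E4 at fret 7 → B4 (MIDI 71); G3 at fret 6 → C#4 (MIDI 61).
71 − 61 = 10, so the two pitches are 10 semitones apart, with B4 the higher.

10 semitones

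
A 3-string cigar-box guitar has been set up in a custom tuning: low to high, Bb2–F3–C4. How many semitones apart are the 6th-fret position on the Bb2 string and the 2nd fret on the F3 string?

Bb2 at fret 6 → E3 (MIDI 52); F3 at fret 2 → G3 (MIDI 55).
52 − 55 = -3, so the two pitches are 3 semitones apart, with G3 the higher.

3 semitones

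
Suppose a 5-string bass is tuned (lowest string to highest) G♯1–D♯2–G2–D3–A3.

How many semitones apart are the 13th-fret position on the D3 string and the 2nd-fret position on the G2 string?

D3 at fret 13 → D♯4 (MIDI 63); G2 at fret 2 → A2 (MIDI 45).
63 − 45 = 18, so the two pitches are 18 semitones apart, with D♯4 the higher.

18 semitones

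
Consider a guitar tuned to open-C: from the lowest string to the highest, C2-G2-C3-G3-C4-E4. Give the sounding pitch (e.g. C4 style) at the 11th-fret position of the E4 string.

The open E4 string plus 11 semitones: E–F–F#–G–…–C#–D–D#.
The walk passes from B into C once, so the octave number goes from 4 to 5.
(Equivalently spelled E♭5.)

D♯5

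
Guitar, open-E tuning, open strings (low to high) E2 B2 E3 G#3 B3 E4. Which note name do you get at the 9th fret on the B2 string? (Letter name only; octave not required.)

G#

B2 is MIDI 47. Adding 9 gives 56; 56 mod 12 = 8, i.e. G#.
(Equivalently spelled Ab.)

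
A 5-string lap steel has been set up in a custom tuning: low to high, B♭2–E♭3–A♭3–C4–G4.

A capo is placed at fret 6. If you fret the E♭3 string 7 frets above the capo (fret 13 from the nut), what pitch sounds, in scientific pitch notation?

The capo raises the open E♭3 by 6 semitones to A3; fretting 7 more gives E♭3 + 6 + 7 = E♭3 + 13 semitones = E4.

E4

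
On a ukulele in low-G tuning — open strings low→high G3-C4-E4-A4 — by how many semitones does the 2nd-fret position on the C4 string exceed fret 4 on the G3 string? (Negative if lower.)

C4 at fret 2 → D4 (MIDI 62); G3 at fret 4 → B3 (MIDI 59).
62 − 59 = 3, so the two pitches are 3 semitones apart.

3 semitones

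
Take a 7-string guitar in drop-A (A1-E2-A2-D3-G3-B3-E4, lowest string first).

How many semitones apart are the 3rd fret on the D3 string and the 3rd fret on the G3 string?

5 semitones

D3 at fret 3 → F3 (MIDI 53); G3 at fret 3 → A♯3 (MIDI 58).
53 − 58 = -5, so the two pitches are 5 semitones apart, with A♯3 the higher.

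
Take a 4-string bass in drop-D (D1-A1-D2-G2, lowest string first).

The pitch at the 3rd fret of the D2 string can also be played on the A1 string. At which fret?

8

D2 at fret 3 is D2 + 3 semitones = F2.
The open A1 string is 5 semitones below the open D2, so the same pitch on the A1 string lies at fret 3 + 5 = 8.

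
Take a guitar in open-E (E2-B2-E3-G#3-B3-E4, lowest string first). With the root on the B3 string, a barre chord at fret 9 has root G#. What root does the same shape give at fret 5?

Moving from fret 9 to fret 5 shifts the root by -4 semitones.
G# down 4 semitones is E.

E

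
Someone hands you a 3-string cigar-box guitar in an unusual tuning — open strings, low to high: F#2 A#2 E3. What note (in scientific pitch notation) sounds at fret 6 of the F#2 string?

Each fret is one semitone, so F#2 + 6 = C3.

C3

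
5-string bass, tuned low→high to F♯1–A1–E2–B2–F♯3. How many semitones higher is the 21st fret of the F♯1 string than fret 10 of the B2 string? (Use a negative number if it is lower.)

F♯1 at fret 21 → D♯3 (MIDI 51); B2 at fret 10 → A3 (MIDI 57).
51 − 57 = -6, so the two pitches are 6 semitones apart.

-6 semitones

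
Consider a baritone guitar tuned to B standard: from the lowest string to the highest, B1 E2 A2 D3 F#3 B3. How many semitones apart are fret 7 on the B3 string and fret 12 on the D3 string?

4 semitones

B3 at fret 7 → F#4 (MIDI 66); D3 at fret 12 → D4 (MIDI 62).
66 − 62 = 4, so the two pitches are 4 semitones apart, with F#4 the higher.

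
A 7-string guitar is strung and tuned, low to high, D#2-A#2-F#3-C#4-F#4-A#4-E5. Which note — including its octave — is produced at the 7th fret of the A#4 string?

The open A#4 string plus 7 semitones: A#–B–C–C#–D–D#–E–F.
The walk passes from B into C once, so the octave number goes from 4 to 5.

F5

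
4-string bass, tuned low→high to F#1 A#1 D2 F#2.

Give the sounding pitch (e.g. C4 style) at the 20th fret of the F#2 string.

D4

Each fret is one semitone, so F#2 + 20 = D4.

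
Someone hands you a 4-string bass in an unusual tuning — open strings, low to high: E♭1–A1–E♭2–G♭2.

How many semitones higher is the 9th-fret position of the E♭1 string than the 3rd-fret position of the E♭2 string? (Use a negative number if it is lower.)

E♭1 at fret 9 → C2 (MIDI 36); E♭2 at fret 3 → G♭2 (MIDI 42).
36 − 42 = -6, so the two pitches are 6 semitones apart.

-6 semitones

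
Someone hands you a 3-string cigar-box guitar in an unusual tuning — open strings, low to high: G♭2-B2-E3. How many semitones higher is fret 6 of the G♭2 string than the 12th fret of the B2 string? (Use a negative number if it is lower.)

-11 semitones

G♭2 at fret 6 → C3 (MIDI 48); B2 at fret 12 → B3 (MIDI 59).
48 − 59 = -11, so the two pitches are 11 semitones apart.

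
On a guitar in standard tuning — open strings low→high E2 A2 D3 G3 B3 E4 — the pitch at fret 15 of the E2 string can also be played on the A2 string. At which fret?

10

Fret 15 on E2 is MIDI 40 + 15 = 55 (G3). On the A2 string (open MIDI 45), that pitch is 55 − 45 = fret 10.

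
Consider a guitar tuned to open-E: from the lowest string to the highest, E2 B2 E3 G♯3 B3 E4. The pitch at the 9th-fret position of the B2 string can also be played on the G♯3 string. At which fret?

0

Fret 9 on B2 is MIDI 47 + 9 = 56 (G♯3). On the G♯3 string (open MIDI 56), that pitch is 56 − 56 = fret 0.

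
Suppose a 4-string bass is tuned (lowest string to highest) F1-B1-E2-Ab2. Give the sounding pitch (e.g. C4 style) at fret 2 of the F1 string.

Each fret is one semitone, so F1 + 2 = G1.

G1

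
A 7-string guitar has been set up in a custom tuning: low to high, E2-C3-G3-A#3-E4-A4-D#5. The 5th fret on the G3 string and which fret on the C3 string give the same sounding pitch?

12

G3 at fret 5 is G3 + 5 semitones = C4.
The open C3 string is 7 semitones below the open G3, so the same pitch on the C3 string lies at fret 5 + 7 = 12.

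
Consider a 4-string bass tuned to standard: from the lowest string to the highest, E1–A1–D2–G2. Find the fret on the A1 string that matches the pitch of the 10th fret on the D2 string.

15

D2 at fret 10 is D2 + 10 semitones = C3.
The open A1 string is 5 semitones below the open D2, so the same pitch on the A1 string lies at fret 10 + 5 = 15.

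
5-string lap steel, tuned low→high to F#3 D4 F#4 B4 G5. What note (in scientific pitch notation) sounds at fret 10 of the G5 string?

F6

The open G5 string plus 10 semitones: G–G#–A–A#–…–D#–E–F.
The walk passes from B into C once, so the octave number goes from 5 to 6.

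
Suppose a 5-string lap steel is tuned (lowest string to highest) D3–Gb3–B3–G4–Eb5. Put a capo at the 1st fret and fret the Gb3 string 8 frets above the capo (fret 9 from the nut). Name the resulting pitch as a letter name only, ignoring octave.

The capo raises the open Gb3 by 1 semitone to G3; fretting 8 more gives Gb3 + 1 + 8 = Gb3 + 9 semitones, landing on Eb.

Eb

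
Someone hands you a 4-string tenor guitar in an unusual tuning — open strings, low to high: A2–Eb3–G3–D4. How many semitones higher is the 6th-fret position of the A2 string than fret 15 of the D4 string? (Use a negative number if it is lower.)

-26 semitones

A2 at fret 6 → Eb3 (MIDI 51); D4 at fret 15 → F5 (MIDI 77).
51 − 77 = -26, so the two pitches are 26 semitones apart.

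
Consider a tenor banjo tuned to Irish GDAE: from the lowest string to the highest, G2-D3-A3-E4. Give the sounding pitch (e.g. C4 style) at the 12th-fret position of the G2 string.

G3

G2 is MIDI 43. Adding 12 gives 55, which is G3.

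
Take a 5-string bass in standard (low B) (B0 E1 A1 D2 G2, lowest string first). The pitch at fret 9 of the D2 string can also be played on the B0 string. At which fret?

Fret 9 on D2 is MIDI 38 + 9 = 47 (B2). On the B0 string (open MIDI 23), that pitch is 47 − 23 = fret 24.

24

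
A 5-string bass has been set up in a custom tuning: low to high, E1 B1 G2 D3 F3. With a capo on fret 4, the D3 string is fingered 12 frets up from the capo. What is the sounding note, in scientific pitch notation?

F#4

The capo raises the open D3 by 4 semitones to F#3; fretting 12 more gives D3 + 4 + 12 = D3 + 16 semitones = F#4.
(Also written Gb.)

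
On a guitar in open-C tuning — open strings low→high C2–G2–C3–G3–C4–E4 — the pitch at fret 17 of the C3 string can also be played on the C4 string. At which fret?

5

C3 at fret 17 is C3 + 17 semitones = F4.
The open C4 string is 12 semitones above the open C3, so the same pitch on the C4 string lies at fret 17 − 12 = 5.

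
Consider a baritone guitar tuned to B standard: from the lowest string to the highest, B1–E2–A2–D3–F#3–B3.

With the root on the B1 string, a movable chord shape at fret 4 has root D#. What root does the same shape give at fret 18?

Moving from fret 4 to fret 18 shifts the root by 14 semitones.
D# up 14 semitones is F.

F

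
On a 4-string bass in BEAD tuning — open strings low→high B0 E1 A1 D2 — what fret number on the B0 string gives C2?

C2 is 13 semitones above the open B0 (B–C–C#–D–…–A#–B–C), so it sits at fret 13.

13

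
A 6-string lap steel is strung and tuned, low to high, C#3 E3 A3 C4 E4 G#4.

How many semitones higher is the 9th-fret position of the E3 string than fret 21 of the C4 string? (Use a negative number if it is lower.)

E3 at fret 9 → C#4 (MIDI 61); C4 at fret 21 → A5 (MIDI 81).
61 − 81 = -20, so the two pitches are 20 semitones apart.

-20 semitones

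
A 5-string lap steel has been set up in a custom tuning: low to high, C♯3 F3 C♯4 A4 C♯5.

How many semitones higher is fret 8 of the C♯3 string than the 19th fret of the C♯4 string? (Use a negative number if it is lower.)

C♯3 at fret 8 → A3 (MIDI 57); C♯4 at fret 19 → G♯5 (MIDI 80).
57 − 80 = -23, so the two pitches are 23 semitones apart.

-23 semitones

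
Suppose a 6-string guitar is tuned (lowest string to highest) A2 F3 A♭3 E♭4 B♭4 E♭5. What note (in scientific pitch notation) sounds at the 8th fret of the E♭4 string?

E♭4 is MIDI 63. Adding 8 gives 71, which is B4.

B4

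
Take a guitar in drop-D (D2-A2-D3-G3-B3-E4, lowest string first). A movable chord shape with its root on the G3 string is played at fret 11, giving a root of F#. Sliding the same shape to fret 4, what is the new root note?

Moving from fret 11 to fret 4 shifts the root by -7 semitones.
F# down 7 semitones is B.

B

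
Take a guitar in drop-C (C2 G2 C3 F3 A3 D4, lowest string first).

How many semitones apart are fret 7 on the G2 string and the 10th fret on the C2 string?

G2 at fret 7 → D3 (MIDI 50); C2 at fret 10 → A♯2 (MIDI 46).
50 − 46 = 4, so the two pitches are 4 semitones apart, with D3 the higher.

4 semitones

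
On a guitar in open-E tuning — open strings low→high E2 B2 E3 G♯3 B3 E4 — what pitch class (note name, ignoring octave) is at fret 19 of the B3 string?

B3 is MIDI 59. Adding 19 gives 78; 78 mod 12 = 6, i.e. F♯.
(Equivalently spelled G♭.)

F♯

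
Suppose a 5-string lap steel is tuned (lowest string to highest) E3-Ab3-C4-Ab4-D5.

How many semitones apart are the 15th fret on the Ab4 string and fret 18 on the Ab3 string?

9 semitones

Ab4 at fret 15 → B5 (MIDI 83); Ab3 at fret 18 → D5 (MIDI 74).
83 − 74 = 9, so the two pitches are 9 semitones apart, with B5 the higher.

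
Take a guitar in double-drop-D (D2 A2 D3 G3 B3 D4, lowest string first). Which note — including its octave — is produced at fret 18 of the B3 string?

Each fret is one semitone, so B3 + 18 = F5.

F5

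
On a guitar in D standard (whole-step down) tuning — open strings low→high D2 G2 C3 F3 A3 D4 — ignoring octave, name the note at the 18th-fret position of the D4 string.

G#

Each fret is one semitone, so D4 + 18 = G#.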